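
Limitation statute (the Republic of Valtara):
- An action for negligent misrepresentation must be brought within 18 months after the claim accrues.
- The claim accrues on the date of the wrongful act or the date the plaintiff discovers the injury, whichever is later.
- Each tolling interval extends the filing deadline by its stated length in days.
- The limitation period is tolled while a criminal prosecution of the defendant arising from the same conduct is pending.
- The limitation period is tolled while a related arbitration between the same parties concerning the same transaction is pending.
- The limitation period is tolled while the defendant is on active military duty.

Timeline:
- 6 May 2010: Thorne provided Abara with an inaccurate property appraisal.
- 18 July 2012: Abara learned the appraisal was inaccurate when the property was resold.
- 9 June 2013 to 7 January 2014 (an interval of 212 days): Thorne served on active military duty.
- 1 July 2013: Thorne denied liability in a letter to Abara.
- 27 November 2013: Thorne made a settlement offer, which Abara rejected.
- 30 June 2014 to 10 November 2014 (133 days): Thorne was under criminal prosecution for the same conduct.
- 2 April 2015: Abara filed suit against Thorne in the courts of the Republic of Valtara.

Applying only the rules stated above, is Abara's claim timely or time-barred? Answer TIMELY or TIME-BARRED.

TIME-BARRED

Because discovery on 18 July 2012 post-dates the 6 May 2010 act, accrual under the later-of rule falls on 18 July 2012.
18 months from 18 July 2012 is 18 January 2014.
The defendant's active military service from 9 June 2013 to 7 January 2014 tolled the period for 212 days, extending the deadline to 18 August 2014.
The period was tolled for 133 days by the pending criminal prosecution (30 June 2014 to 10 November 2014), pushing the deadline to 29 December 2014.
None of the other events listed affects the running of the period under the stated rules.
Filing on 2 April 2015 missed the 29 December 2014 deadline — the action is time-barred.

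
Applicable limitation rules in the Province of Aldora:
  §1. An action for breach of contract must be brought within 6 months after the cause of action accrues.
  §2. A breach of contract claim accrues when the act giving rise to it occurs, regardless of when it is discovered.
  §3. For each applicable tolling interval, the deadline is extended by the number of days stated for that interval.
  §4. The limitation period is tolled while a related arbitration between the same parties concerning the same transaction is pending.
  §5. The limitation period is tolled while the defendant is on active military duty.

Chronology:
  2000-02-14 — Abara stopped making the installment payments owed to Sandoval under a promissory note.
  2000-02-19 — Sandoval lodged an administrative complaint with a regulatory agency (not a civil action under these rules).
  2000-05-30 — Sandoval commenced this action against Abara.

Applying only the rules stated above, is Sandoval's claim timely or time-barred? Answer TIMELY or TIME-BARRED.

The cause of action accrued on 2000-02-14, the date of the act.
6 months from 2000-02-14 is 2000-08-14.
Nothing else in the chronology tolls or restarts the period.
Sandoval filed on 2000-05-30, before the 2000-08-14 deadline, so the action is timely.

TIMELY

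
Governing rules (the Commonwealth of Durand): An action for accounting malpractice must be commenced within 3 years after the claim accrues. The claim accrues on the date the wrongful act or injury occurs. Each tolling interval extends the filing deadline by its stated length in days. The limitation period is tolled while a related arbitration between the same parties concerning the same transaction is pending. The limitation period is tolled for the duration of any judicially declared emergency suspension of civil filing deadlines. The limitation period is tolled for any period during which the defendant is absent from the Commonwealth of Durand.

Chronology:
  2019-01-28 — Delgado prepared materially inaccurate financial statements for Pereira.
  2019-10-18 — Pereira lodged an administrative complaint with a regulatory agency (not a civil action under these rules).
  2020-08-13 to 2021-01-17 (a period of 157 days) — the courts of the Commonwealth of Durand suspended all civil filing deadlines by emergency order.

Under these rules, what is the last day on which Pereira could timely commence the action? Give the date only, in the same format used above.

2022-07-04

The limitation period began to run on 2019-01-28.
The untolled deadline — 3 years after 2019-01-28 — is 2022-01-28.
The emergency suspension of filing deadlines from 2020-08-13 to 2021-01-17 tolled the period for 157 days, extending the deadline to 2022-07-04.
The other events in the timeline have no effect on the limitation period under the stated rules.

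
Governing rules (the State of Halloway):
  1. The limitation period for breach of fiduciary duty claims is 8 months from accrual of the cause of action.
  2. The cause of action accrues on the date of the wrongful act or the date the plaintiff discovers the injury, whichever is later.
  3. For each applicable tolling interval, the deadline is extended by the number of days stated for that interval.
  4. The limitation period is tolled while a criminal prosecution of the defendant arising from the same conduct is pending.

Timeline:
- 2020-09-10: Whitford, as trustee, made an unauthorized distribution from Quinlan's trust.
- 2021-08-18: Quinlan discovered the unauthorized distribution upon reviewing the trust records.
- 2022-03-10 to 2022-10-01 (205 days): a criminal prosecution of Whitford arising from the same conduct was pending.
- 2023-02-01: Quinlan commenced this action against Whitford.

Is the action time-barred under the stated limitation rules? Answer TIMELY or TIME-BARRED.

Taking the later of the act (2020-09-10) and discovery (2021-08-18), the claim accrued on 2021-08-18.
Adding the 8 months base period to 2021-08-18 gives a deadline of 2022-04-18, before any tolling.
The period was tolled for 205 days by the pending criminal prosecution (2022-03-10 to 2022-10-01), pushing the deadline to 2022-11-09.
Filing on 2023-02-01 missed the 2022-11-09 deadline — the action is time-barred.

TIME-BARRED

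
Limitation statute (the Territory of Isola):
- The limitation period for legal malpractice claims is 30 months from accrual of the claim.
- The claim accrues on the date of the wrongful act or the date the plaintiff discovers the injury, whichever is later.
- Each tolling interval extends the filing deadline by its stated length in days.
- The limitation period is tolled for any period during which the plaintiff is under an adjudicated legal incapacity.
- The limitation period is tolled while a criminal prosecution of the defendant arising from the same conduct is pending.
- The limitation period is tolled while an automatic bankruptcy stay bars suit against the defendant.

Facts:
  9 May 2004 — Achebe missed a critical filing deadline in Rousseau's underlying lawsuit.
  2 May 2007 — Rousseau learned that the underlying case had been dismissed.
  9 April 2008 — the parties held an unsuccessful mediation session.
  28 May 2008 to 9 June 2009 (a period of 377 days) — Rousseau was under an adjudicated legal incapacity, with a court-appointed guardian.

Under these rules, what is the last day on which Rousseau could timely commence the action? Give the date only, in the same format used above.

Because discovery on 2 May 2007 post-dates the 9 May 2004 act, accrual under the later-of rule falls on 2 May 2007.
Adding the 30 months base period to 2 May 2007 gives a deadline of 2 November 2009, before any tolling.
The plaintiff's legal incapacity from 28 May 2008 to 9 June 2009 tolled the period for 377 days, extending the deadline to 14 November 2010.
Nothing else in the chronology tolls or restarts the period.

14 November 2010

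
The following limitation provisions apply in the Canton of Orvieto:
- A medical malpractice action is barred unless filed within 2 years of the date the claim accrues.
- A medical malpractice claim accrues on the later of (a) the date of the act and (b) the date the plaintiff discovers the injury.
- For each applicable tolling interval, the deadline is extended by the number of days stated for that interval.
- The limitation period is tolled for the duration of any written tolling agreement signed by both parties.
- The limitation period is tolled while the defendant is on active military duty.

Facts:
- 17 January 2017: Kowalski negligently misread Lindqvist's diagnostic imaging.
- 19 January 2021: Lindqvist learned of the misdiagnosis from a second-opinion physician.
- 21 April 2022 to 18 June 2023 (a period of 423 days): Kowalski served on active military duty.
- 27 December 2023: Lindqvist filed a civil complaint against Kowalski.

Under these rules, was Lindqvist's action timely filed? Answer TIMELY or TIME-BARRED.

TIMELY

Because discovery on 19 January 2021 post-dates the 17 January 2017 act, accrual under the later-of rule falls on 19 January 2021.
2 years from 19 January 2021 is 19 January 2023.
The period was tolled for 423 days by the defendant's active military service (21 April 2022 to 18 June 2023), pushing the deadline to 17 March 2024.
Lindqvist filed on 27 December 2023, before the 17 March 2024 deadline, so the action is timely.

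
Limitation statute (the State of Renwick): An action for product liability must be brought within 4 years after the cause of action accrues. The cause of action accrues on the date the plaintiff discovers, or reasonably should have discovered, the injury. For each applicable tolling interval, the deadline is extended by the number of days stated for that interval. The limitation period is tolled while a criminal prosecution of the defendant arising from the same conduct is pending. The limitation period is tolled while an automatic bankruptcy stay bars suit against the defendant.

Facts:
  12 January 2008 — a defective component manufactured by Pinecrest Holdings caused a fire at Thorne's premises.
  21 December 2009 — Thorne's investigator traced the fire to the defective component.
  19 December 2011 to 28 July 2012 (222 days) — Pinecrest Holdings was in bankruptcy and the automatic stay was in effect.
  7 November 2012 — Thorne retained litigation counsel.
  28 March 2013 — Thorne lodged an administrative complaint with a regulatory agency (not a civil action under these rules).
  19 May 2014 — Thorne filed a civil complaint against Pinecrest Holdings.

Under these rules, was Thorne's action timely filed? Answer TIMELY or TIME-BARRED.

TIMELY

The claim did not accrue until Thorne discovered the injury on 21 December 2009; the 12 January 2008 act date does not start the clock under the stated rule.
4 years from 21 December 2009 is 21 December 2013.
Because the automatic bankruptcy stay ran from 19 December 2011 to 28 July 2012, the deadline is extended by 222 days to 31 July 2014.
None of the other events listed affects the running of the period under the stated rules.
Filing on 19 May 2014 beat the 31 July 2014 deadline — the action is timely.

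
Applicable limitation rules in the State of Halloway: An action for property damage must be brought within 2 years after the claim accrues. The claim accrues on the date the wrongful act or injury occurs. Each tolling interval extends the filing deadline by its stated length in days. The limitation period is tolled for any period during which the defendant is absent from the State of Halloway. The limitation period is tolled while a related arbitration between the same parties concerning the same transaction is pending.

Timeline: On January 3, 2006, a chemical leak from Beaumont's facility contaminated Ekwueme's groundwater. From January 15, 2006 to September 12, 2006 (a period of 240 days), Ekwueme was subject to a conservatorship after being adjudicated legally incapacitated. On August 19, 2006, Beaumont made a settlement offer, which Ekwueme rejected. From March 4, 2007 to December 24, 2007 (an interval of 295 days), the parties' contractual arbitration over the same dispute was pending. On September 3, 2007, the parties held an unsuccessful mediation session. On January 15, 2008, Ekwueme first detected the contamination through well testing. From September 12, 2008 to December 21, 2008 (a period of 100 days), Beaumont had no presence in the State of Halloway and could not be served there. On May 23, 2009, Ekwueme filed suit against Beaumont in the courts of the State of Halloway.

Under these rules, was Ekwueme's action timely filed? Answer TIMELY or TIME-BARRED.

TIME-BARRED

Accrual is governed by the date of the act, so the period began to run on January 3, 2006; the later discovery on January 15, 2008 is irrelevant under the stated rule.
2 years from January 3, 2006 is January 3, 2008.
Because the pending related arbitration ran from March 4, 2007 to December 24, 2007, the deadline is extended by 295 days to October 24, 2008.
The defendant's absence from the jurisdiction from September 12, 2008 to December 21, 2008 tolled the period for 100 days, extending the deadline to February 1, 2009.
The plaintiff's legal incapacity from January 15, 2006 to September 12, 2006 does not toll the period, because no stated rule makes the plaintiff's incapacity a tolling event.
None of the other events listed affects the running of the period under the stated rules.
The May 23, 2009 filing falls after the February 1, 2009 deadline; the claim is time-barred.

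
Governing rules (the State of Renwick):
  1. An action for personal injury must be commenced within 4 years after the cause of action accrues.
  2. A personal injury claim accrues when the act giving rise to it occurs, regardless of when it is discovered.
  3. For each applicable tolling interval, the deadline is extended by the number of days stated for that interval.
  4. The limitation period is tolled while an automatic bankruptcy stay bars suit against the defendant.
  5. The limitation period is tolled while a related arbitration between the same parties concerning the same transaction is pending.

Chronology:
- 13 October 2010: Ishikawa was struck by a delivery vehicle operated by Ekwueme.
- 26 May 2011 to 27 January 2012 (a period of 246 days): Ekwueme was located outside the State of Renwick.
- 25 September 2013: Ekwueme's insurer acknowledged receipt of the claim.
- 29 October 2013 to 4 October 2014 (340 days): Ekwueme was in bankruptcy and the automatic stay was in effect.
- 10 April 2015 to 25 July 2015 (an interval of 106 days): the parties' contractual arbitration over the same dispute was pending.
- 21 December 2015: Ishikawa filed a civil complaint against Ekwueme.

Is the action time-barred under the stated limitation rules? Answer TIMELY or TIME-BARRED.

The cause of action accrued on 13 October 2010, the date of the act.
4 years from 13 October 2010 is 13 October 2014.
The automatic bankruptcy stay from 29 October 2013 to 4 October 2014 tolled the period for 340 days, extending the deadline to 18 September 2015.
The period was tolled for 106 days by the pending related arbitration (10 April 2015 to 25 July 2015), pushing the deadline to 2 January 2016.
Although the defendant's absence ran from 26 May 2011 to 27 January 2012, the stated rules do not make that a tolling event, so it is disregarded.
The other events in the timeline have no effect on the limitation period under the stated rules.
Ishikawa filed on 21 December 2015, before the 2 January 2016 deadline, so the action is timely.

TIMELY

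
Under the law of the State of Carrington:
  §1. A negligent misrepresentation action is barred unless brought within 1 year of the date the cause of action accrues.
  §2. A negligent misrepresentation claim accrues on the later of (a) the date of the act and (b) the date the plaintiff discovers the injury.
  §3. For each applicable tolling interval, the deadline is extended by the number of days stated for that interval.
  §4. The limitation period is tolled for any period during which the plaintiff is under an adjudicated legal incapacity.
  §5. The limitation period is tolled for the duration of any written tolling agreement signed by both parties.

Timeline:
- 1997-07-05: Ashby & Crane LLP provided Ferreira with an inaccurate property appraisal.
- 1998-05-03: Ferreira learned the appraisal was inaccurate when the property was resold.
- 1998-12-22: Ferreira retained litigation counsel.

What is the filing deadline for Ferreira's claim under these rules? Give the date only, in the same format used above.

Taking the later of the act (1997-07-05) and discovery (1998-05-03), the claim accrued on 1998-05-03.
1 year from 1998-05-03 is 1999-05-03.
Nothing else in the chronology tolls or restarts the period.

1999-05-03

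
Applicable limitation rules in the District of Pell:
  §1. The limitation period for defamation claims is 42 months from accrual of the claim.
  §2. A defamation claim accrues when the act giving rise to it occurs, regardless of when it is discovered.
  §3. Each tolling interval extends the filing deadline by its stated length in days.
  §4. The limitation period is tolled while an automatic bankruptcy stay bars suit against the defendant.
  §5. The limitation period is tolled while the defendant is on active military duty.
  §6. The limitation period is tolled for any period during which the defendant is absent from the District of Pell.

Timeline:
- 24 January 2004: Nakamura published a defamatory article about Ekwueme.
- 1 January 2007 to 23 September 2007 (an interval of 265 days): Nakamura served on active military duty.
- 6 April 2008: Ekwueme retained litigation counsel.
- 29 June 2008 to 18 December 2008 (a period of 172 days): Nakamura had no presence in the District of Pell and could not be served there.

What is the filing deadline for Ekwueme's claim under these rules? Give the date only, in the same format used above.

The limitation period began to run on 24 January 2004.
The untolled deadline — 42 months after 24 January 2004 — is 24 July 2007.
The period was tolled for 265 days by the defendant's active military service (1 January 2007 to 23 September 2007), pushing the deadline to 14 April 2008.
The defendant's absence from the jurisdiction starting 29 June 2008 came too late — the period had run on 14 April 2008 — and so does not extend the deadline.
Nothing else in the chronology tolls or restarts the period.

14 April 2008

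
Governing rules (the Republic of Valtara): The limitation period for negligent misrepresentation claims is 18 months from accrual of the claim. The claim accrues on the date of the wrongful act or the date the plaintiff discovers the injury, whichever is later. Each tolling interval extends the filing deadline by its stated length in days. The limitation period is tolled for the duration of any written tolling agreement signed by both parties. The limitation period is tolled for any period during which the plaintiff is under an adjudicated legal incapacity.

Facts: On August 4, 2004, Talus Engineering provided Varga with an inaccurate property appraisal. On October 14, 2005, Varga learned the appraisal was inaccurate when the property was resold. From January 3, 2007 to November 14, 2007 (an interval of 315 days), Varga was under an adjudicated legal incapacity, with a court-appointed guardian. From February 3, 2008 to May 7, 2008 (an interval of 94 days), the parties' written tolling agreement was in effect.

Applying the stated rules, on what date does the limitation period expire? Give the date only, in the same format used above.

Taking the later of the act (August 4, 2004) and discovery (October 14, 2005), the claim accrued on October 14, 2005.
The untolled deadline — 18 months after October 14, 2005 — is April 14, 2007.
The period was tolled for 315 days by the plaintiff's legal incapacity (January 3, 2007 to November 14, 2007), pushing the deadline to February 23, 2008.
The period was tolled for 94 days by the written tolling agreement (February 3, 2008 to May 7, 2008), pushing the deadline to May 27, 2008.

May 27, 2008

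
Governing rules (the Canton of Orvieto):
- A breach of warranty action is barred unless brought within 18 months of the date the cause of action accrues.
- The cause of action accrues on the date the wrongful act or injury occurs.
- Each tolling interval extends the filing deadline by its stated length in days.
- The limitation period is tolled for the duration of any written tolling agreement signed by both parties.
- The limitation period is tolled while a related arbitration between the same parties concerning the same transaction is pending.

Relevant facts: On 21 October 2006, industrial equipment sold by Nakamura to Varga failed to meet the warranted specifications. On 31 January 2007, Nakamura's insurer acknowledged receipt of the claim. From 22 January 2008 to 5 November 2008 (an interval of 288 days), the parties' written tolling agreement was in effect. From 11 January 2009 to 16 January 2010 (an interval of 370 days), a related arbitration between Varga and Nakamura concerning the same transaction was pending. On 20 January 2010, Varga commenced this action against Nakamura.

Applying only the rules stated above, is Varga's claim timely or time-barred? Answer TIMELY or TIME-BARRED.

TIMELY

The limitation period began to run on 21 October 2006.
Adding the 18 months base period to 21 October 2006 gives a deadline of 21 April 2008, before any tolling.
The period was tolled for 288 days by the written tolling agreement (22 January 2008 to 5 November 2008), pushing the deadline to 3 February 2009.
The period was tolled for 370 days by the pending related arbitration (11 January 2009 to 16 January 2010), pushing the deadline to 8 February 2010.
The other events in the timeline have no effect on the limitation period under the stated rules.
Filing on 20 January 2010 beat the 8 February 2010 deadline — the action is timely.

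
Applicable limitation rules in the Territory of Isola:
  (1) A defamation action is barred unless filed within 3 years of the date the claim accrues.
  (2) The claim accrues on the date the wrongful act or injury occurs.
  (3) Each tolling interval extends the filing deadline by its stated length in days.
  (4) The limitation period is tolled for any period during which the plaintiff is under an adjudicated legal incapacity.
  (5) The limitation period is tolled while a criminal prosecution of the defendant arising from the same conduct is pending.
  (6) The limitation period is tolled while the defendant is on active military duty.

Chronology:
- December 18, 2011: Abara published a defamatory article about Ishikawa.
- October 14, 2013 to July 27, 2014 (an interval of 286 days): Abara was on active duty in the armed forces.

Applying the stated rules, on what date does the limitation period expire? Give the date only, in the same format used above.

The claim accrued on December 18, 2011, the date of the act.
The untolled deadline — 3 years after December 18, 2011 — is December 18, 2014.
Because the defendant's active military service ran from October 14, 2013 to July 27, 2014, the deadline is extended by 286 days to September 30, 2015.

September 30, 2015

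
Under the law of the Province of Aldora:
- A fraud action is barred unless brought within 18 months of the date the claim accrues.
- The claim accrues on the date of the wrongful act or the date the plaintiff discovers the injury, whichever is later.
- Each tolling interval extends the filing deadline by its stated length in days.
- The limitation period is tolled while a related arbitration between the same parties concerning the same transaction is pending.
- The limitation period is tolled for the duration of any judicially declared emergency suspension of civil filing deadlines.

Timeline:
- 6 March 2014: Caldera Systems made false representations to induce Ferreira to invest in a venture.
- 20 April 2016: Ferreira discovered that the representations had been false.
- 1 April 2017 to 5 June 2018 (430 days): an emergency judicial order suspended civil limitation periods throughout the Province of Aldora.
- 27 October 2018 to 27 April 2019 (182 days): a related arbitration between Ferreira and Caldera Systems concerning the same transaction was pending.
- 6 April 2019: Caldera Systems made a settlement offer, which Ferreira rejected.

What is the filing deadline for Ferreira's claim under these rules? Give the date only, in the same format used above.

24 June 2019

Taking the later of the act (6 March 2014) and discovery (20 April 2016), the claim accrued on 20 April 2016.
The untolled deadline — 18 months after 20 April 2016 — is 20 October 2017.
The emergency suspension of filing deadlines from 1 April 2017 to 5 June 2018 tolled the period for 430 days, extending the deadline to 24 December 2018.
The pending related arbitration from 27 October 2018 to 27 April 2019 tolled the period for 182 days, extending the deadline to 24 June 2019.
None of the other events listed affects the running of the period under the stated rules.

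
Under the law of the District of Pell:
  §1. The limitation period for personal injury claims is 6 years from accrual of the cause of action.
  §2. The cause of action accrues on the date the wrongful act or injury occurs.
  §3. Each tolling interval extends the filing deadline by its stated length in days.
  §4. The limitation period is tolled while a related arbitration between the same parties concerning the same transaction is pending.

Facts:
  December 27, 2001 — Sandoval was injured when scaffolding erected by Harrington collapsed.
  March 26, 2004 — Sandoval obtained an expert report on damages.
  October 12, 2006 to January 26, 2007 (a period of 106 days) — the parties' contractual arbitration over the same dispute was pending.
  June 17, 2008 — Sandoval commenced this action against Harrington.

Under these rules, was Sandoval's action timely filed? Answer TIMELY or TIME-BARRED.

The limitation period began to run on December 27, 2001.
6 years from December 27, 2001 is December 27, 2007.
The period was tolled for 106 days by the pending related arbitration (October 12, 2006 to January 26, 2007), pushing the deadline to April 11, 2008.
The other events in the timeline have no effect on the limitation period under the stated rules.
Filing on June 17, 2008 missed the April 11, 2008 deadline — the action is time-barred.

TIME-BARRED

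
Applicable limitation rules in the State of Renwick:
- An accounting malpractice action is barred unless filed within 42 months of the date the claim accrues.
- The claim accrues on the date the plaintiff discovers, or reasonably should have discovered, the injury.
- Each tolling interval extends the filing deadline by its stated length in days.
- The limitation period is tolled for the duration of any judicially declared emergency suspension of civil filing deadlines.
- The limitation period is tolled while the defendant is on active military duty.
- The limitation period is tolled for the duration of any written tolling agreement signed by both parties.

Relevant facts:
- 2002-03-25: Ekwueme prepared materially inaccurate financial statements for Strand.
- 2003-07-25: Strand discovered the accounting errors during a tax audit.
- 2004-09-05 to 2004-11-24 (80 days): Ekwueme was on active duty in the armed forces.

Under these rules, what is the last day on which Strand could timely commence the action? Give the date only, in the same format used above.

2007-04-15

Accrual is tied to discovery, so the period began on 2003-07-25 rather than on 2002-03-25 when the act occurred.
Adding the 42 months base period to 2003-07-25 gives a deadline of 2007-01-25, before any tolling.
The period was tolled for 80 days by the defendant's active military service (2004-09-05 to 2004-11-24), pushing the deadline to 2007-04-15.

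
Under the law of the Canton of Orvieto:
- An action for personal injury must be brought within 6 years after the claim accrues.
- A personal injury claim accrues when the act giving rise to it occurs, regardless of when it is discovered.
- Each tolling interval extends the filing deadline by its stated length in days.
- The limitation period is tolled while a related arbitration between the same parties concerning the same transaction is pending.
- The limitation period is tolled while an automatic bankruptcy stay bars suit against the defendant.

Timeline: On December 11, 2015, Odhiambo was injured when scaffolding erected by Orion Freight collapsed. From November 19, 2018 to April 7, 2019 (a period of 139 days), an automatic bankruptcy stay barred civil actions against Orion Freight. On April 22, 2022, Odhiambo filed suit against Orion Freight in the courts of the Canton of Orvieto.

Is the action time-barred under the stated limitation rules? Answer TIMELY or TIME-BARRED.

TIMELY

The claim accrued on December 11, 2015, when the wrongful act occurred.
6 years from December 11, 2015 is December 11, 2021.
The automatic bankruptcy stay from November 19, 2018 to April 7, 2019 tolled the period for 139 days, extending the deadline to April 29, 2022.
The April 22, 2022 filing precedes the April 29, 2022 deadline; the claim is timely.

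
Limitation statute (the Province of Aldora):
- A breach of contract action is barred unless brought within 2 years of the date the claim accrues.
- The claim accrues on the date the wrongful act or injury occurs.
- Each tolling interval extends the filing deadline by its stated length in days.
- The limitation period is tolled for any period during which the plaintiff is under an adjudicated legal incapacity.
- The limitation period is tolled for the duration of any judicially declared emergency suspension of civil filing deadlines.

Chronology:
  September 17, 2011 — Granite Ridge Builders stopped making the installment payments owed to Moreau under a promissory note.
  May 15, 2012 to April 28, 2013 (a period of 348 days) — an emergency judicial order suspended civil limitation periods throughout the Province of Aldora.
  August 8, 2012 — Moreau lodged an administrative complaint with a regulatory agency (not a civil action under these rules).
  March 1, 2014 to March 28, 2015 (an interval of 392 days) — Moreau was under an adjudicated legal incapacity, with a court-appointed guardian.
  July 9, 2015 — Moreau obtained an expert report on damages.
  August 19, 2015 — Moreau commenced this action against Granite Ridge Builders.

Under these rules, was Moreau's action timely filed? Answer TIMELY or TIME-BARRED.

TIMELY

The claim accrued on September 17, 2011, the date of the act.
2 years from September 17, 2011 is September 17, 2013.
The period was tolled for 348 days by the emergency suspension of filing deadlines (May 15, 2012 to April 28, 2013), pushing the deadline to August 31, 2014.
The plaintiff's legal incapacity from March 1, 2014 to March 28, 2015 tolled the period for 392 days, extending the deadline to September 27, 2015.
The other events in the timeline have no effect on the limitation period under the stated rules.
Filing on August 19, 2015 beat the September 27, 2015 deadline — the action is timely.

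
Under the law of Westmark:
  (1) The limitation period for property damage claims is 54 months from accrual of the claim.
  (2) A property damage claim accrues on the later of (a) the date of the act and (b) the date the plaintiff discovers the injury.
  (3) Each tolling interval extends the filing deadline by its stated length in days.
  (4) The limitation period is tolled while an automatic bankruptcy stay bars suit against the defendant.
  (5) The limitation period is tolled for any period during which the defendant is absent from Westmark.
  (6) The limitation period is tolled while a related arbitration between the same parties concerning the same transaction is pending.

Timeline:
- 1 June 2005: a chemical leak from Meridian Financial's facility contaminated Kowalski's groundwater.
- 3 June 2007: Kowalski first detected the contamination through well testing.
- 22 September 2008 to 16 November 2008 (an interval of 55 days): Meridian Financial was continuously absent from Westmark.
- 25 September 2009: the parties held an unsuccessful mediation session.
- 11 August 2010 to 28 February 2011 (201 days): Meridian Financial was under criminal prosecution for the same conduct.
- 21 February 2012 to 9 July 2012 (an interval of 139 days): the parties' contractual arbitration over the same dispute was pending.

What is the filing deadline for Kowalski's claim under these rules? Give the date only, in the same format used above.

27 January 2012

The claim accrued on 3 June 2007 — the later of the 1 June 2005 act and the 3 June 2007 discovery.
The untolled deadline — 54 months after 3 June 2007 — is 3 December 2011.
The period was tolled for 55 days by the defendant's absence from the jurisdiction (22 September 2008 to 16 November 2008), pushing the deadline to 27 January 2012.
By the time the pending related arbitration began on 21 February 2012, the limitation period had already expired on 27 January 2012; that interval cannot revive it.
The pending criminal prosecution from 11 August 2010 to 28 February 2011 does not toll the period, because no stated rule makes a criminal prosecution a tolling event.
None of the other events listed affects the running of the period under the stated rules.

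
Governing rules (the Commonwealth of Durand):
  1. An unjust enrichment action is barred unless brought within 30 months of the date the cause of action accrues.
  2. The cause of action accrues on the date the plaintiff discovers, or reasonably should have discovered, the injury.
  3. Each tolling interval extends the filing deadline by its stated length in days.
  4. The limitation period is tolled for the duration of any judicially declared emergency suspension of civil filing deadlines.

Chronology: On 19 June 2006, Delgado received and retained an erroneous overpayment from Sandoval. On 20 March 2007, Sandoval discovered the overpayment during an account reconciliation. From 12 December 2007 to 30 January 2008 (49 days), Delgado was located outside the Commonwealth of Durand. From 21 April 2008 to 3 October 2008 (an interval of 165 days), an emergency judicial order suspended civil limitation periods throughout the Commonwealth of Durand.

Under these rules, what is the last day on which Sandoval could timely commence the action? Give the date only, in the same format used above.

Accrual is tied to discovery, so the period began on 20 March 2007 rather than on 19 June 2006 when the act occurred.
Adding the 30 months base period to 20 March 2007 gives a deadline of 20 September 2009, before any tolling.
The emergency suspension of filing deadlines from 21 April 2008 to 3 October 2008 tolled the period for 165 days, extending the deadline to 4 March 2010.
No stated provision tolls the period for the defendant's absence, so the interval from 12 December 2007 to 30 January 2008 has no effect on the deadline.

4 March 2010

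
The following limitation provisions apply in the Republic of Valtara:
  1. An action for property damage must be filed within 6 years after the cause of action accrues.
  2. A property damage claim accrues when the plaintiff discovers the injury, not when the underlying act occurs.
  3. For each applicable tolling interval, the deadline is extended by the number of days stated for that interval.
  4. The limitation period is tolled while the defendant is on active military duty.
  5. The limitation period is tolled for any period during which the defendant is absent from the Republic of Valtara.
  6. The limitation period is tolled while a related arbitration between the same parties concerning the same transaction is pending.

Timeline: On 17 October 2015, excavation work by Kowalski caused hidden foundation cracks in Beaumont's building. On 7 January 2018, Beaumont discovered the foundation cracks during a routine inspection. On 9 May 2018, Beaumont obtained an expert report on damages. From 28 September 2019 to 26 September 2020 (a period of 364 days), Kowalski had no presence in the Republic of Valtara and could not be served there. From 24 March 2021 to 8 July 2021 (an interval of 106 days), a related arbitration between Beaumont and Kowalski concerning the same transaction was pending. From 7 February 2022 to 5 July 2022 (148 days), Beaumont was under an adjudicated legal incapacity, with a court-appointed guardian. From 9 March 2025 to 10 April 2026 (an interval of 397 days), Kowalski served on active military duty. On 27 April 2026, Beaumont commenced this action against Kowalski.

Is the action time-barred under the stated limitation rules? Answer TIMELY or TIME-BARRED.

Under the discovery rule, the claim accrued on 7 January 2018, when Beaumont discovered the injury — not on the 17 October 2015 date of the underlying act.
The untolled deadline — 6 years after 7 January 2018 — is 7 January 2024.
The defendant's absence from the jurisdiction from 28 September 2019 to 26 September 2020 tolled the period for 364 days, extending the deadline to 5 January 2025.
The pending related arbitration from 24 March 2021 to 8 July 2021 tolled the period for 106 days, extending the deadline to 21 April 2025.
Because the defendant's active military service ran from 9 March 2025 to 10 April 2026, the deadline is extended by 397 days to 23 May 2026.
Although the plaintiff's incapacity ran from 7 February 2022 to 5 July 2022, the stated rules do not make that a tolling event, so it is disregarded.
Nothing else in the chronology tolls or restarts the period.
Beaumont filed on 27 April 2026, before the 23 May 2026 deadline, so the action is timely.

TIMELY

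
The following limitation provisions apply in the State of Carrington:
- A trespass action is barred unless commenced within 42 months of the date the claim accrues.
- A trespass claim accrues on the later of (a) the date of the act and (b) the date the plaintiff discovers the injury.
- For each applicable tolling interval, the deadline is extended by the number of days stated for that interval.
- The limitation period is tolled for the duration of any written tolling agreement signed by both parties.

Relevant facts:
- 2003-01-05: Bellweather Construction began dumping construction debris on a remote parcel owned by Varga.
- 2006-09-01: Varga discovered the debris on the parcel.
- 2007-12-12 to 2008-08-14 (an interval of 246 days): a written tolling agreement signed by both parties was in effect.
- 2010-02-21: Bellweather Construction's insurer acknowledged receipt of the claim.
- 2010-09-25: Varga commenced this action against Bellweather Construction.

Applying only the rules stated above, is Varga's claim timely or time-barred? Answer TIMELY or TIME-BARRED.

TIMELY

The claim accrued on 2006-09-01 — the later of the 2003-01-05 act and the 2006-09-01 discovery.
Adding the 42 months base period to 2006-09-01 gives a deadline of 2010-03-01, before any tolling.
Because the written tolling agreement ran from 2007-12-12 to 2008-08-14, the deadline is extended by 246 days to 2010-11-02.
None of the other events listed affects the running of the period under the stated rules.
Filing on 2010-09-25 beat the 2010-11-02 deadline — the action is timely.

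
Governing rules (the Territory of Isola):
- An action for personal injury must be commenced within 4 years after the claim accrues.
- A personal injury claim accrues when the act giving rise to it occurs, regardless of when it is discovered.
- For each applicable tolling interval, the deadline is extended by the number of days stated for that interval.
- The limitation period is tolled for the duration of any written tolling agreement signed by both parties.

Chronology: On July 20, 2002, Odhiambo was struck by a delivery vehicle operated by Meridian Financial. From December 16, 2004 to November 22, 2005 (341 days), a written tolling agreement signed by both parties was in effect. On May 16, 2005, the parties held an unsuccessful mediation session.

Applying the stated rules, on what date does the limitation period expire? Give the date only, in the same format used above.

The claim accrued on July 20, 2002, the date of the act.
4 years from July 20, 2002 is July 20, 2006.
The period was tolled for 341 days by the written tolling agreement (December 16, 2004 to November 22, 2005), pushing the deadline to June 26, 2007.
Nothing else in the chronology tolls or restarts the period.

June 26, 2007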